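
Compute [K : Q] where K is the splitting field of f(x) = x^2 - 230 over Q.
[K : Q] = 2

f(x) = x^2 - 230 factors as (x - √230)(x + √230). The splitting field is K = Q(√230). Since 230 is squarefree and > 1, it is not a perfect square, so x^2 - 230 is irreducible over Q and [Q(√230) : Q] = 2. Hence [K : Q] = 2.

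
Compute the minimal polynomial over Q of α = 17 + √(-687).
m_α(x) = x^2 - 34x + 976

From α - 17 = √(-687), squaring gives (α - 17)^2 = -687, i.e. α^2 - 34α + 289 = -687, so α^2 - 34α + 976 = 0. The discriminant of x^2 - 34x + 976 is (-34)^2 - 4·(976) = 1156 - 3904 = -2748, and 4·(-687) is not a perfect square in Q since -687 is squarefree and ≠ 1. Hence x^2 - 34x + 976 is irreducible over Q and is the minimal polynomial of α.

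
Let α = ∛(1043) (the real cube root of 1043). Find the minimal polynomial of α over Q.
m_α(x) = x^3 - 1043

α satisfies α^3 = 1043, so x^3 - 1043 annihilates α. By the rational root test, a rational root p/q (in lowest terms) of x^3 - 1043 would satisfy p^3 = 1043 q^3, forcing q = 1 and p^3 = 1043; but 1043 is not a perfect cube, contradiction. A monic cubic over Q with no rational root is irreducible (any nontrivial factorization would include a linear factor). Hence x^3 - 1043 is the minimal polynomial of α, and in particular [Q(α):Q] = 3.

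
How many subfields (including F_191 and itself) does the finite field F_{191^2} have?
F_{191^2} has 2 subfields

The subfields of F_{p^n} are exactly the fields F_{p^d} for d | n (each is the fixed field of the unique index-d subgroup of Gal(F_{p^n}/F_p) ≅ Z/nZ). The divisors of n = 2 are {1, 2}, giving 2 subfields: F_{191^1}, F_{191^2}.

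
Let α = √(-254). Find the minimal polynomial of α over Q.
m_α(x) = x^2 + 254

α satisfies α^2 + 254 = 0, so x^2 + 254 annihilates α. Since d = -254 is squarefree and ≠ 1, it is not a perfect square in Q, so x^2 + 254 has no rational root and is therefore irreducible over Q (a degree-2 polynomial over a field is irreducible iff it has no root). Hence m_α(x) = x^2 + 254.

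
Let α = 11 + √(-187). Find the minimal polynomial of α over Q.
m_α(x) = x^2 - 22x + 308

From α - 11 = √(-187), squaring gives (α - 11)^2 = -187, i.e. α^2 - 22α + 121 = -187, so α^2 - 22α + 308 = 0. The discriminant of x^2 - 22x + 308 is (-22)^2 - 4·(308) = 484 - 1232 = -748, and 4·(-187) is not a perfect square in Q since -187 is squarefree and ≠ 1. Hence x^2 - 22x + 308 is irreducible over Q and is the minimal polynomial of α.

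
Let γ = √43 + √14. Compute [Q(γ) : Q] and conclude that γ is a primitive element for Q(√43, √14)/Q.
[Q(γ) : Q] = 4 (equivalently, Q(γ) = Q(√43, √14))

Obviously Q(γ) ⊆ Q(√43, √14), and [Q(√43, √14):Q] = 4 (since 43, 14 are distinct squarefree integers > 1 with 602 not a perfect square). To show equality we compute the minimal polynomial of γ. From γ = √43 + √14: γ^2 = 43 + 2√(602) + 14 = 57 + 2√(602), so γ^2 - 57 = 2√(602); squaring, (γ^2 - 57)^2 = 4·602, i.e. γ^4 - 114γ^2 + 3249 - 2408 = 0, i.e. γ^4 - 114γ^2 + 841 = 0. So γ is a root of x^4 - 114x^2 + 841. This polynomial is irreducible over Q: it has no rational root (each ±√43 ± √14 is irrational), and any factorization into two quadratics over Q would force √(602) ∈ Q (pairing opposite roots) or √43, √14 ∈ Q (other pairings), all impossible. Hence [Q(γ):Q] = 4 = [Q(√43, √14):Q], so Q(γ) = Q(√43, √14).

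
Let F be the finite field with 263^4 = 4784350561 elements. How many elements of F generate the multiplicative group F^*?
There are φ(4784350560) = 1150822400 primitive elements

F_q^* is cyclic of order q - 1 = 4784350560. A cyclic group of order m has exactly φ(m) generators. Here m = 4784350560 = 2^5 · 3 · 5 · 11 · 131 · 6917, so the number of primitive elements is φ(4784350560) = 1150822400.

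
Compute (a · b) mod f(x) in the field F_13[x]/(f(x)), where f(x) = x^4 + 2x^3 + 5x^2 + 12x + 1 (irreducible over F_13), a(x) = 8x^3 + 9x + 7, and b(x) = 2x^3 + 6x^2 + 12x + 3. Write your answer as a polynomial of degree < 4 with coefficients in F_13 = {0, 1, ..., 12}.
a · b ≡ 11x^3 + 10x^2 + 6x + 6 (mod f(x))

Multiply in F_13[x]: a(x)·b(x) = (8x^3 + 9x + 7)·(2x^3 + 6x^2 + 12x + 3) = 3x^6 + 9x^5 + 10x^4 + x^3 + 7x^2 + 7x + 8. This has degree ≥ 4, so divide by f(x) over F_13: 3x^6 + 9x^5 + 10x^4 + x^3 + 7x^2 + 7x + 8 = (3x^2 + 3x + 2)·(x^4 + 2x^3 + 5x^2 + 12x + 1) + (11x^3 + 10x^2 + 6x + 6). Hence a·b ≡ 11x^3 + 10x^2 + 6x + 6 (mod f). (F_13[x]/(f) is a field with 13^4 = 28561 elements since f is irreducible of degree 4.)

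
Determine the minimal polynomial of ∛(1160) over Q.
m_α(x) = x^3 - 1160

α satisfies α^3 = 1160, so x^3 - 1160 annihilates α. By the rational root test, a rational root p/q (in lowest terms) of x^3 - 1160 would satisfy p^3 = 1160 q^3, forcing q = 1 and p^3 = 1160; but 1160 is not a perfect cube, contradiction. A monic cubic over Q with no rational root is irreducible (any nontrivial factorization would include a linear factor). Hence x^3 - 1160 is the minimal polynomial of α, and in particular [Q(α):Q] = 3.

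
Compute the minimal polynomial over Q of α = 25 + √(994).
m_α(x) = x^2 - 50x - 369

From α - 25 = √(994), squaring gives (α - 25)^2 = 994, i.e. α^2 - 50α + 625 = 994, so α^2 - 50α - 369 = 0. The discriminant of x^2 - 50x - 369 is (-50)^2 - 4·(-369) = 2500 + 1476 = 3976, and 4·(994) is not a perfect square in Q since 994 is squarefree and ≠ 1. Hence x^2 - 50x - 369 is irreducible over Q and is the minimal polynomial of α.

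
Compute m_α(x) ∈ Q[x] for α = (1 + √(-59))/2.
m_α(x) = x^2 - x + 15

From 2α - 1 = √(-59), squaring gives (2α - 1)^2 = -59, i.e. 4α^2 - 4α + 1 = -59, so α^2 - α + (1 + 59)/4 = 0. Since -59 ≡ 1 (mod 4), (1 + 59)/4 = 15 ∈ Z. The polynomial x^2 - x + 15 has discriminant 1 - 4·(15) = -59, which is not a perfect square in Q (d = -59 is squarefree and ≠ 1), so x^2 - x + 15 is irreducible over Q. It is the minimal polynomial of α.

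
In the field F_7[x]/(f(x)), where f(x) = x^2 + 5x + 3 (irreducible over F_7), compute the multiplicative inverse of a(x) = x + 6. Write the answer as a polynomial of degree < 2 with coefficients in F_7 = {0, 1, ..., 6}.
a(x)^(-1) ≡ 3x + 4 (mod f(x))

Since f is irreducible over F_7, F_7[x]/(f) is a field and a(x) ≠ 0 has an inverse. Apply the extended Euclidean algorithm to f(x) and a(x) in F_7[x]: f(x) = (x + 6)·a(x) + (2). The last nonzero remainder is the constant 2 = gcd(f, a) in F_7. Back-substituting through the division chain expresses 2 = s(x)·a(x) + t(x)·f(x) with s(x) ≡ 6x + 1 (mod f), so (6x + 1)·a(x) ≡ 2 (mod f). Multiplying by 2^(-1) ≡ 4 in F_7 gives a(x)^(-1) ≡ 4·(6x + 1) ≡ 3x + 4 (mod f). Check: (x + 6)·(3x + 4) = 3x^2 + x + 3 ≡ 1 (mod x^2 + 5x + 3).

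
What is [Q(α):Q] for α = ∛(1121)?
[Q(α):Q] = 3

The minimal polynomial of α is x^3 - 1121, irreducible over Q since 1121 is not a perfect cube (so x^3 - 1121 has no rational root). Hence [Q(α):Q] = deg(m_α) = 3.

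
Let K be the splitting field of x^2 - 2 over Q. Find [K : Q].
[K : Q] = 2

f(x) = x^2 - 2 factors as (x - √2)(x + √2). The splitting field is K = Q(√2). Since 2 is squarefree and > 1, it is not a perfect square, so x^2 - 2 is irreducible over Q and [Q(√2) : Q] = 2. Hence [K : Q] = 2.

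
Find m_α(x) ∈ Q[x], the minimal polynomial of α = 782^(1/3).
m_α(x) = x^3 - 782

α satisfies α^3 = 782, so x^3 - 782 annihilates α. By the rational root test, a rational root p/q (in lowest terms) of x^3 - 782 would satisfy p^3 = 782 q^3, forcing q = 1 and p^3 = 782; but 782 is not a perfect cube, contradiction. A monic cubic over Q with no rational root is irreducible (any nontrivial factorization would include a linear factor). Hence x^3 - 782 is the minimal polynomial of α, and in particular [Q(α):Q] = 3.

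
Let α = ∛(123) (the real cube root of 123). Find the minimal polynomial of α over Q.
m_α(x) = x^3 - 123

α satisfies α^3 = 123, so x^3 - 123 annihilates α. By the rational root test, a rational root p/q (in lowest terms) of x^3 - 123 would satisfy p^3 = 123 q^3, forcing q = 1 and p^3 = 123; but 123 is not a perfect cube, contradiction. A monic cubic over Q with no rational root is irreducible (any nontrivial factorization would include a linear factor). Hence x^3 - 123 is the minimal polynomial of α, and in particular [Q(α):Q] = 3.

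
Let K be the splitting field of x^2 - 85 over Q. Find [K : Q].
[K : Q] = 2

f(x) = x^2 - 85 factors as (x - √85)(x + √85). The splitting field is K = Q(√85). Since 85 is squarefree and > 1, it is not a perfect square, so x^2 - 85 is irreducible over Q and [Q(√85) : Q] = 2. Hence [K : Q] = 2.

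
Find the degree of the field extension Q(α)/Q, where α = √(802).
[Q(α):Q] = 2

[Q(α):Q] equals the degree of the minimal polynomial of α. Here α^2 = 802 and x^2 - 802 is irreducible (d = 802 is squarefree, ≠ 1, hence not a square), so deg(m_α) = 2. Thus [Q(α):Q] = 2.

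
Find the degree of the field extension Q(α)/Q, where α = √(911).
[Q(α):Q] = 2

[Q(α):Q] equals the degree of the minimal polynomial of α. Here α^2 = 911 and x^2 - 911 is irreducible (d = 911 is squarefree, ≠ 1, hence not a square), so deg(m_α) = 2. Thus [Q(α):Q] = 2.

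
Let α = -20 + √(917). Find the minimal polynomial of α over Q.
m_α(x) = x^2 + 40x - 517

From α + 20 = √(917), squaring gives (α + 20)^2 = 917, i.e. α^2 + 40α + 400 = 917, so α^2 + 40α - 517 = 0. The discriminant of x^2 + 40x - 517 is (40)^2 - 4·(-517) = 1600 + 2068 = 3668, and 4·(917) is not a perfect square in Q since 917 is squarefree and ≠ 1. Hence x^2 + 40x - 517 is irreducible over Q and is the minimal polynomial of α.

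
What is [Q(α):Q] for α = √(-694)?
[Q(α):Q] = 2

[Q(α):Q] equals the degree of the minimal polynomial of α. Here α^2 = -694 and x^2 + 694 is irreducible (d = -694 is squarefree, ≠ 1, hence not a square), so deg(m_α) = 2. Thus [Q(α):Q] = 2.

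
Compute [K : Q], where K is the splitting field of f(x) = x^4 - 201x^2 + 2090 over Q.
[K : Q] = 4

Solving the quadratic in x^2: x^2 = (201 ± √(201^2 - 4·2090))/2 = (201 ± √32041)/2 = (201 ± 179)/2, giving x^2 = 190 or x^2 = 11. So f(x) = (x^2 - 190)(x^2 - 11) and the roots of f are ±√190, ±√11. Hence the splitting field is K = Q(√190, √11). Since 190 and 11 are distinct squarefree integers > 1, their product 2090 is not a perfect square, so √11 ∉ Q(√190). By the tower law [K:Q] = [Q(√190,√11):Q(√190)] · [Q(√190):Q] = 2 · 2 = 4.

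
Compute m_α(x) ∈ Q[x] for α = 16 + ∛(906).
m_α(x) = x^3 - 48x^2 + 768x - 5002

Set β = α - 16 = ∛(906), so β^3 = 906. Then (α - 16)^3 - 906 = 0, i.e. α is a root of g(x) = (x - 16)^3 - 906 = x^3 - 48x^2 + 768x - 5002. Since g(x) = h(x - 16) where h(x) = x^3 - 906, and h is irreducible over Q (because 906 is not a perfect cube, so h has no rational root, and a monic cubic with no rational root is irreducible), g is also irreducible (irreducibility is preserved under the substitution x → x - 16). Hence m_α(x) = x^3 - 48x^2 + 768x - 5002.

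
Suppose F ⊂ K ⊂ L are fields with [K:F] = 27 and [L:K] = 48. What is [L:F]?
[L:F] = 1296

The tower law says that for any tower of field extensions F ⊂ K ⊂ L with finite degrees, [L:F] = [L:K] · [K:F]. Here this gives [L:F] = 48 · 27 = 1296.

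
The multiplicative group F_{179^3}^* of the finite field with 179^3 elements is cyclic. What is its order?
|F_{179^3}^*| = 5735338

F_{179^3} has 179^3 = 5735339 elements; its multiplicative group consists of all nonzero elements, so |F_{179^3}^*| = 5735339 - 1 = 5735338. (It is cyclic since any finite subgroup of the multiplicative group of a field is cyclic.)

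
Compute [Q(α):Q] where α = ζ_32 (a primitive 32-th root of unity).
[Q(α):Q] = 16

The minimal polynomial of ζ_32 over Q is the 32-th cyclotomic polynomial Φ_32(x), which is irreducible over Q and has degree φ(32) = 16. Hence [Q(α):Q] = φ(32) = 16.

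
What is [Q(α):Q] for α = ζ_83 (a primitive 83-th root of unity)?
[Q(α):Q] = 82

The minimal polynomial of ζ_83 over Q is the 83-th cyclotomic polynomial Φ_83(x), which is irreducible over Q and has degree φ(83) = 82. Hence [Q(α):Q] = φ(83) = 82.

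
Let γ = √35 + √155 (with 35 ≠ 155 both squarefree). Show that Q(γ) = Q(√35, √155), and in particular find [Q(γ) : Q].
[Q(γ) : Q] = 4 (equivalently, Q(γ) = Q(√35, √155))

Obviously Q(γ) ⊆ Q(√35, √155), and [Q(√35, √155):Q] = 4 (since 35, 155 are distinct squarefree integers > 1 with 5425 not a perfect square). To show equality we compute the minimal polynomial of γ. From γ = √35 + √155: γ^2 = 35 + 2√(5425) + 155 = 190 + 2√(5425), so γ^2 - 190 = 2√(5425); squaring, (γ^2 - 190)^2 = 4·5425, i.e. γ^4 - 380γ^2 + 36100 - 21700 = 0, i.e. γ^4 - 380γ^2 + 14400 = 0. So γ is a root of x^4 - 380x^2 + 14400. This polynomial is irreducible over Q: it has no rational root (each ±√35 ± √155 is irrational), and any factorization into two quadratics over Q would force √(5425) ∈ Q (pairing opposite roots) or √35, √155 ∈ Q (other pairings), all impossible. Hence [Q(γ):Q] = 4 = [Q(√35, √155):Q], so Q(γ) = Q(√35, √155).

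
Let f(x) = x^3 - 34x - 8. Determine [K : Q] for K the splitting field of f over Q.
[K : Q] = 6

By the rational root test, any rational root of the monic integer polynomial f(x) = x^3 - 34x - 8 must be an integer dividing the constant term -8, i.e. one of ±{1, 2, 4, 8}. Evaluating: f(1) = -41, f(-1) = 25, f(2) = -68, f(-2) = 52, f(4) = -80, f(-4) = 64, f(8) = 232, f(-8) = -248; none is 0, so f has no rational root and is therefore irreducible over Q (a cubic with no linear factor over a field is irreducible). For an irreducible cubic, the Galois group is A_3 or S_3 according as the discriminant disc(f) = -4a^3 - 27b^2 = -4·(-34)^3 - 27·(-8)^2 = 155488 is or is not a square in Q. Here disc(f) = 155488 is not a perfect square in Q, so the Galois group of f over Q is not contained in A_3 and must be all of S_3. The splitting field has degree |S_3| = 6 over Q, so [K : Q] = 6.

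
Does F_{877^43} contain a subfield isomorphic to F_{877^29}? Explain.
No: F_{877^29} is not a subfield of F_{877^43}

F_{p^m} embeds in F_{p^n} iff m | n. Here 29 ∤ 43 (since 43 = 1·29 + 14 with remainder 14 ≠ 0), so F_{877^29} is not a subfield of F_{877^43}. Equivalently: if it were, the tower law would give 29 = [F_{877^29}:F_877] dividing [F_{877^43}:F_877] = 43, contradiction.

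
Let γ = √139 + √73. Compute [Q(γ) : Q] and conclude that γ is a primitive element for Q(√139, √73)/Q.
[Q(γ) : Q] = 4 (equivalently, Q(γ) = Q(√139, √73))

Obviously Q(γ) ⊆ Q(√139, √73), and [Q(√139, √73):Q] = 4 (since 139, 73 are distinct squarefree integers > 1 with 10147 not a perfect square). To show equality we compute the minimal polynomial of γ. From γ = √139 + √73: γ^2 = 139 + 2√(10147) + 73 = 212 + 2√(10147), so γ^2 - 212 = 2√(10147); squaring, (γ^2 - 212)^2 = 4·10147, i.e. γ^4 - 424γ^2 + 44944 - 40588 = 0, i.e. γ^4 - 424γ^2 + 4356 = 0. So γ is a root of x^4 - 424x^2 + 4356. This polynomial is irreducible over Q: it has no rational root (each ±√139 ± √73 is irrational), and any factorization into two quadratics over Q would force √(10147) ∈ Q (pairing opposite roots) or √139, √73 ∈ Q (other pairings), all impossible. Hence [Q(γ):Q] = 4 = [Q(√139, √73):Q], so Q(γ) = Q(√139, √73).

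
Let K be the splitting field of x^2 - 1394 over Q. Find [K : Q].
[K : Q] = 2

f(x) = x^2 - 1394 factors as (x - √1394)(x + √1394). The splitting field is K = Q(√1394). Since 1394 is squarefree and > 1, it is not a perfect square, so x^2 - 1394 is irreducible over Q and [Q(√1394) : Q] = 2. Hence [K : Q] = 2.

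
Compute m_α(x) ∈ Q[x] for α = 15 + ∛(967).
m_α(x) = x^3 - 45x^2 + 675x - 4342

Set β = α - 15 = ∛(967), so β^3 = 967. Then (α - 15)^3 - 967 = 0, i.e. α is a root of g(x) = (x - 15)^3 - 967 = x^3 - 45x^2 + 675x - 4342. Since g(x) = h(x - 15) where h(x) = x^3 - 967, and h is irreducible over Q (because 967 is not a perfect cube, so h has no rational root, and a monic cubic with no rational root is irreducible), g is also irreducible (irreducibility is preserved under the substitution x → x - 15). Hence m_α(x) = x^3 - 45x^2 + 675x - 4342.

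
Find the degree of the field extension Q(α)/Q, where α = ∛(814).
[Q(α):Q] = 3

The minimal polynomial of α is x^3 - 814, irreducible over Q since 814 is not a perfect cube (so x^3 - 814 has no rational root). Hence [Q(α):Q] = deg(m_α) = 3.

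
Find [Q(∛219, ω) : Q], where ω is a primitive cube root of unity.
[Q(∛219, ω) : Q] = 6

[Q(∛219):Q] = 3 (min poly x^3 - 219, irreducible since 219 is not a perfect cube). [Q(ω):Q] = 2 (min poly x^2 + x + 1). Since Q(∛219) ⊂ R and ω ∉ R, we have ω ∉ Q(∛219), so x^2 + x + 1 remains irreducible over Q(∛219) and [Q(∛219, ω) : Q(∛219)] = 2. By the tower law, [Q(∛219, ω) : Q] = 3 · 2 = 6. (In fact Q(∛219, ω) is the splitting field of x^3 - 219 over Q.)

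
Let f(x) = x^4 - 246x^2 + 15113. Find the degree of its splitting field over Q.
[K : Q] = 4

Solving the quadratic in x^2: x^2 = (246 ± √(246^2 - 4·15113))/2 = (246 ± √64)/2 = (246 ± 8)/2, giving x^2 = 119 or x^2 = 127. So f(x) = (x^2 - 119)(x^2 - 127) and the roots of f are ±√119, ±√127. Hence the splitting field is K = Q(√119, √127). Since 119 and 127 are distinct squarefree integers > 1, their product 15113 is not a perfect square, so √127 ∉ Q(√119). By the tower law [K:Q] = [Q(√119,√127):Q(√119)] · [Q(√119):Q] = 2 · 2 = 4.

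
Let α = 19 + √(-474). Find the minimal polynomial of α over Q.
m_α(x) = x^2 - 38x + 835

From α - 19 = √(-474), squaring gives (α - 19)^2 = -474, i.e. α^2 - 38α + 361 = -474, so α^2 - 38α + 835 = 0. The discriminant of x^2 - 38x + 835 is (-38)^2 - 4·(835) = 1444 - 3340 = -1896, and 4·(-474) is not a perfect square in Q since -474 is squarefree and ≠ 1. Hence x^2 - 38x + 835 is irreducible over Q and is the minimal polynomial of α.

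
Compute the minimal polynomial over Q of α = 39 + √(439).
m_α(x) = x^2 - 78x + 1082

From α - 39 = √(439), squaring gives (α - 39)^2 = 439, i.e. α^2 - 78α + 1521 = 439, so α^2 - 78α + 1082 = 0. The discriminant of x^2 - 78x + 1082 is (-78)^2 - 4·(1082) = 6084 - 4328 = 1756, and 4·(439) is not a perfect square in Q since 439 is squarefree and ≠ 1. Hence x^2 - 78x + 1082 is irreducible over Q and is the minimal polynomial of α.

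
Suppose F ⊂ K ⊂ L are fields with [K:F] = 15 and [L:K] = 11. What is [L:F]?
[L:F] = 165

The tower law says that for any tower of field extensions F ⊂ K ⊂ L with finite degrees, [L:F] = [L:K] · [K:F]. Here this gives [L:F] = 11 · 15 = 165.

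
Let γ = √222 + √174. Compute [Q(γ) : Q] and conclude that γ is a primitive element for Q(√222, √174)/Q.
[Q(γ) : Q] = 4 (equivalently, Q(γ) = Q(√222, √174))

Obviously Q(γ) ⊆ Q(√222, √174), and [Q(√222, √174):Q] = 4 (since 222, 174 are distinct squarefree integers > 1 with 38628 not a perfect square). To show equality we compute the minimal polynomial of γ. From γ = √222 + √174: γ^2 = 222 + 2√(38628) + 174 = 396 + 2√(38628), so γ^2 - 396 = 2√(38628); squaring, (γ^2 - 396)^2 = 4·38628, i.e. γ^4 - 792γ^2 + 156816 - 154512 = 0, i.e. γ^4 - 792γ^2 + 2304 = 0. So γ is a root of x^4 - 792x^2 + 2304. This polynomial is irreducible over Q: it has no rational root (each ±√222 ± √174 is irrational), and any factorization into two quadratics over Q would force √(38628) ∈ Q (pairing opposite roots) or √222, √174 ∈ Q (other pairings), all impossible. Hence [Q(γ):Q] = 4 = [Q(√222, √174):Q], so Q(γ) = Q(√222, √174).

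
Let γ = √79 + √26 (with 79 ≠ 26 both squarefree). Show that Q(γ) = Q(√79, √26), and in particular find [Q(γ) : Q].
[Q(γ) : Q] = 4 (equivalently, Q(γ) = Q(√79, √26))

Obviously Q(γ) ⊆ Q(√79, √26), and [Q(√79, √26):Q] = 4 (since 79, 26 are distinct squarefree integers > 1 with 2054 not a perfect square). To show equality we compute the minimal polynomial of γ. From γ = √79 + √26: γ^2 = 79 + 2√(2054) + 26 = 105 + 2√(2054), so γ^2 - 105 = 2√(2054); squaring, (γ^2 - 105)^2 = 4·2054, i.e. γ^4 - 210γ^2 + 11025 - 8216 = 0, i.e. γ^4 - 210γ^2 + 2809 = 0. So γ is a root of x^4 - 210x^2 + 2809. This polynomial is irreducible over Q: it has no rational root (each ±√79 ± √26 is irrational), and any factorization into two quadratics over Q would force √(2054) ∈ Q (pairing opposite roots) or √79, √26 ∈ Q (other pairings), all impossible. Hence [Q(γ):Q] = 4 = [Q(√79, √26):Q], so Q(γ) = Q(√79, √26).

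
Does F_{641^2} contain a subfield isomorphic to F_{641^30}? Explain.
No: F_{641^30} is not a subfield of F_{641^2}

F_{p^m} embeds in F_{p^n} iff m | n. Here 30 ∤ 2 (since 2 = 0·30 + 2 with remainder 2 ≠ 0), so F_{641^30} is not a subfield of F_{641^2}. Equivalently: if it were, the tower law would give 30 = [F_{641^30}:F_641] dividing [F_{641^2}:F_641] = 2, contradiction.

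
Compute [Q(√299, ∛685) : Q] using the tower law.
[Q(√299, ∛685) : Q] = 6

Let L = Q(√299, ∛685). Since Q(√299) ⊂ L and [Q(√299):Q] = 2, the tower law gives 2 | [L:Q]. Likewise Q(∛685) ⊂ L with [Q(∛685):Q] = 3 (because 685 is not a perfect cube), so 3 | [L:Q]. As gcd(2,3) = 1, [L:Q] is divisible by 6. Conversely L is generated over Q by √299 and ∛685, so [L:Q] ≤ 2·3 = 6. Therefore [Q(√299, ∛685) : Q] = 6.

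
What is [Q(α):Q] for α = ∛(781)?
[Q(α):Q] = 3

The minimal polynomial of α is x^3 - 781, irreducible over Q since 781 is not a perfect cube (so x^3 - 781 has no rational root). Hence [Q(α):Q] = deg(m_α) = 3.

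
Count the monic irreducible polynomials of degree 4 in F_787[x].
There are 95904334698 monic irreducible polynomials of degree 4 over F_787

Each element of F_{787^4} that lies in no proper subfield is a root of exactly one monic irreducible of degree 4 over F_787, and each such polynomial has 4 distinct roots in F_{787^4}. By Möbius inversion the count is N_787(4) = (1/4) Σ_{d|4} μ(4/d) · 787^d = (1/4)(μ(4)·787^1 + μ(2)·787^2 + μ(1)·787^4) = 383617338792/4 = 95904334698.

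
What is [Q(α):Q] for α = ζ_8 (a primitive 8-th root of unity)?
[Q(α):Q] = 4

The minimal polynomial of ζ_8 over Q is the 8-th cyclotomic polynomial Φ_8(x), which is irreducible over Q and has degree φ(8) = 4. Hence [Q(α):Q] = φ(8) = 4.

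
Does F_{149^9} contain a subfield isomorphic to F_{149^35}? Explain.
No: F_{149^35} is not a subfield of F_{149^9}

F_{p^m} embeds in F_{p^n} iff m | n. Here 35 ∤ 9 (since 9 = 0·35 + 9 with remainder 9 ≠ 0), so F_{149^35} is not a subfield of F_{149^9}. Equivalently: if it were, the tower law would give 35 = [F_{149^35}:F_149] dividing [F_{149^9}:F_149] = 9, contradiction.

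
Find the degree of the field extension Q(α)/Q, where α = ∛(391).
[Q(α):Q] = 3

The minimal polynomial of α is x^3 - 391, irreducible over Q since 391 is not a perfect cube (so x^3 - 391 has no rational root). Hence [Q(α):Q] = deg(m_α) = 3.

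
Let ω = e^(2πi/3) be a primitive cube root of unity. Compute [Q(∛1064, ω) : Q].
[Q(∛1064, ω) : Q] = 6

[Q(∛1064):Q] = 3 (min poly x^3 - 1064, irreducible since 1064 is not a perfect cube). [Q(ω):Q] = 2 (min poly x^2 + x + 1). Since Q(∛1064) ⊂ R and ω ∉ R, we have ω ∉ Q(∛1064), so x^2 + x + 1 remains irreducible over Q(∛1064) and [Q(∛1064, ω) : Q(∛1064)] = 2. By the tower law, [Q(∛1064, ω) : Q] = 3 · 2 = 6. (In fact Q(∛1064, ω) is the splitting field of x^3 - 1064 over Q.)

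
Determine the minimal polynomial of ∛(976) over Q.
m_α(x) = x^3 - 976

α satisfies α^3 = 976, so x^3 - 976 annihilates α. By the rational root test, a rational root p/q (in lowest terms) of x^3 - 976 would satisfy p^3 = 976 q^3, forcing q = 1 and p^3 = 976; but 976 is not a perfect cube, contradiction. A monic cubic over Q with no rational root is irreducible (any nontrivial factorization would include a linear factor). Hence x^3 - 976 is the minimal polynomial of α, and in particular [Q(α):Q] = 3.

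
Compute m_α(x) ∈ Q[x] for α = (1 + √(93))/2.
m_α(x) = x^2 - x - 23

From 2α - 1 = √(93), squaring gives (2α - 1)^2 = 93, i.e. 4α^2 - 4α + 1 = 93, so α^2 - α + (1 - 93)/4 = 0. Since 93 ≡ 1 (mod 4), (1 - 93)/4 = -23 ∈ Z. The polynomial x^2 - x - 23 has discriminant 1 - 4·(-23) = 93, which is not a perfect square in Q (d = 93 is squarefree and ≠ 1), so x^2 - x - 23 is irreducible over Q. It is the minimal polynomial of α.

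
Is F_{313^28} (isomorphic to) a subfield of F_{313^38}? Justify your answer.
No: F_{313^28} is not a subfield of F_{313^38}

F_{p^m} embeds in F_{p^n} iff m | n. Here 28 ∤ 38 (since 38 = 1·28 + 10 with remainder 10 ≠ 0), so F_{313^28} is not a subfield of F_{313^38}. Equivalently: if it were, the tower law would give 28 = [F_{313^28}:F_313] dividing [F_{313^38}:F_313] = 38, contradiction.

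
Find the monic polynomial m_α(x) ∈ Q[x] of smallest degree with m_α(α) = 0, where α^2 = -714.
m_α(x) = x^2 + 714

α satisfies α^2 + 714 = 0, so x^2 + 714 annihilates α. Since d = -714 is squarefree and ≠ 1, it is not a perfect square in Q, so x^2 + 714 has no rational root and is therefore irreducible over Q (a degree-2 polynomial over a field is irreducible iff it has no root). Hence m_α(x) = x^2 + 714.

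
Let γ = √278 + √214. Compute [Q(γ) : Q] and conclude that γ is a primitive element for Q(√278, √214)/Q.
[Q(γ) : Q] = 4 (equivalently, Q(γ) = Q(√278, √214))

Obviously Q(γ) ⊆ Q(√278, √214), and [Q(√278, √214):Q] = 4 (since 278, 214 are distinct squarefree integers > 1 with 59492 not a perfect square). To show equality we compute the minimal polynomial of γ. From γ = √278 + √214: γ^2 = 278 + 2√(59492) + 214 = 492 + 2√(59492), so γ^2 - 492 = 2√(59492); squaring, (γ^2 - 492)^2 = 4·59492, i.e. γ^4 - 984γ^2 + 242064 - 237968 = 0, i.e. γ^4 - 984γ^2 + 4096 = 0. So γ is a root of x^4 - 984x^2 + 4096. This polynomial is irreducible over Q: it has no rational root (each ±√278 ± √214 is irrational), and any factorization into two quadratics over Q would force √(59492) ∈ Q (pairing opposite roots) or √278, √214 ∈ Q (other pairings), all impossible. Hence [Q(γ):Q] = 4 = [Q(√278, √214):Q], so Q(γ) = Q(√278, √214).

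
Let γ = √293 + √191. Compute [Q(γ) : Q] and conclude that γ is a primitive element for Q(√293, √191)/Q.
[Q(γ) : Q] = 4 (equivalently, Q(γ) = Q(√293, √191))

Obviously Q(γ) ⊆ Q(√293, √191), and [Q(√293, √191):Q] = 4 (since 293, 191 are distinct squarefree integers > 1 with 55963 not a perfect square). To show equality we compute the minimal polynomial of γ. From γ = √293 + √191: γ^2 = 293 + 2√(55963) + 191 = 484 + 2√(55963), so γ^2 - 484 = 2√(55963); squaring, (γ^2 - 484)^2 = 4·55963, i.e. γ^4 - 968γ^2 + 234256 - 223852 = 0, i.e. γ^4 - 968γ^2 + 10404 = 0. So γ is a root of x^4 - 968x^2 + 10404. This polynomial is irreducible over Q: it has no rational root (each ±√293 ± √191 is irrational), and any factorization into two quadratics over Q would force √(55963) ∈ Q (pairing opposite roots) or √293, √191 ∈ Q (other pairings), all impossible. Hence [Q(γ):Q] = 4 = [Q(√293, √191):Q], so Q(γ) = Q(√293, √191).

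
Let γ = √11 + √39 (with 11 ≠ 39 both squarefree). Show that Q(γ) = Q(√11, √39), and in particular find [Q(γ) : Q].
[Q(γ) : Q] = 4 (equivalently, Q(γ) = Q(√11, √39))

Obviously Q(γ) ⊆ Q(√11, √39), and [Q(√11, √39):Q] = 4 (since 11, 39 are distinct squarefree integers > 1 with 429 not a perfect square). To show equality we compute the minimal polynomial of γ. From γ = √11 + √39: γ^2 = 11 + 2√(429) + 39 = 50 + 2√(429), so γ^2 - 50 = 2√(429); squaring, (γ^2 - 50)^2 = 4·429, i.e. γ^4 - 100γ^2 + 2500 - 1716 = 0, i.e. γ^4 - 100γ^2 + 784 = 0. So γ is a root of x^4 - 100x^2 + 784. This polynomial is irreducible over Q: it has no rational root (each ±√11 ± √39 is irrational), and any factorization into two quadratics over Q would force √(429) ∈ Q (pairing opposite roots) or √11, √39 ∈ Q (other pairings), all impossible. Hence [Q(γ):Q] = 4 = [Q(√11, √39):Q], so Q(γ) = Q(√11, √39).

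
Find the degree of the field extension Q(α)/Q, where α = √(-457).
[Q(α):Q] = 2

[Q(α):Q] equals the degree of the minimal polynomial of α. Here α^2 = -457 and x^2 + 457 is irreducible (d = -457 is squarefree, ≠ 1, hence not a square), so deg(m_α) = 2. Thus [Q(α):Q] = 2.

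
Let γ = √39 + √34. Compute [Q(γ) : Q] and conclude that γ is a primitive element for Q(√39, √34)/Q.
[Q(γ) : Q] = 4 (equivalently, Q(γ) = Q(√39, √34))

Obviously Q(γ) ⊆ Q(√39, √34), and [Q(√39, √34):Q] = 4 (since 39, 34 are distinct squarefree integers > 1 with 1326 not a perfect square). To show equality we compute the minimal polynomial of γ. From γ = √39 + √34: γ^2 = 39 + 2√(1326) + 34 = 73 + 2√(1326), so γ^2 - 73 = 2√(1326); squaring, (γ^2 - 73)^2 = 4·1326, i.e. γ^4 - 146γ^2 + 5329 - 5304 = 0, i.e. γ^4 - 146γ^2 + 25 = 0. So γ is a root of x^4 - 146x^2 + 25. This polynomial is irreducible over Q: it has no rational root (each ±√39 ± √34 is irrational), and any factorization into two quadratics over Q would force √(1326) ∈ Q (pairing opposite roots) or √39, √34 ∈ Q (other pairings), all impossible. Hence [Q(γ):Q] = 4 = [Q(√39, √34):Q], so Q(γ) = Q(√39, √34).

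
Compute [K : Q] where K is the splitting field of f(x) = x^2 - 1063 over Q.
[K : Q] = 2

f(x) = x^2 - 1063 factors as (x - √1063)(x + √1063). The splitting field is K = Q(√1063). Since 1063 is squarefree and > 1, it is not a perfect square, so x^2 - 1063 is irreducible over Q and [Q(√1063) : Q] = 2. Hence [K : Q] = 2.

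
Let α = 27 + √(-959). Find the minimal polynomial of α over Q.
m_α(x) = x^2 - 54x + 1688

From α - 27 = √(-959), squaring gives (α - 27)^2 = -959, i.e. α^2 - 54α + 729 = -959, so α^2 - 54α + 1688 = 0. The discriminant of x^2 - 54x + 1688 is (-54)^2 - 4·(1688) = 2916 - 6752 = -3836, and 4·(-959) is not a perfect square in Q since -959 is squarefree and ≠ 1. Hence x^2 - 54x + 1688 is irreducible over Q and is the minimal polynomial of α.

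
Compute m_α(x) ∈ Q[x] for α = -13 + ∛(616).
m_α(x) = x^3 + 39x^2 + 507x + 1581

Set β = α + 13 = ∛(616), so β^3 = 616. Then (α + 13)^3 - 616 = 0, i.e. α is a root of g(x) = (x + 13)^3 - 616 = x^3 + 39x^2 + 507x + 1581. Since g(x) = h(x + 13) where h(x) = x^3 - 616, and h is irreducible over Q (because 616 is not a perfect cube, so h has no rational root, and a monic cubic with no rational root is irreducible), g is also irreducible (irreducibility is preserved under the substitution x → x + 13). Hence m_α(x) = x^3 + 39x^2 + 507x + 1581.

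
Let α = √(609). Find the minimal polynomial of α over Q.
m_α(x) = x^2 - 609

α satisfies α^2 - 609 = 0, so x^2 - 609 annihilates α. Since d = 609 is squarefree and ≠ 1, it is not a perfect square in Q, so x^2 - 609 has no rational root and is therefore irreducible over Q (a degree-2 polynomial over a field is irreducible iff it has no root). Hence m_α(x) = x^2 - 609.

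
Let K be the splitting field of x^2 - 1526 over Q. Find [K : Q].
[K : Q] = 2

f(x) = x^2 - 1526 factors as (x - √1526)(x + √1526). The splitting field is K = Q(√1526). Since 1526 is squarefree and > 1, it is not a perfect square, so x^2 - 1526 is irreducible over Q and [Q(√1526) : Q] = 2. Hence [K : Q] = 2.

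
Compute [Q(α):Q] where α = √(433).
[Q(α):Q] = 2

[Q(α):Q] equals the degree of the minimal polynomial of α. Here α^2 = 433 and x^2 - 433 is irreducible (d = 433 is squarefree, ≠ 1, hence not a square), so deg(m_α) = 2. Thus [Q(α):Q] = 2.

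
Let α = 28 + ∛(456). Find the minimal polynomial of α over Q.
m_α(x) = x^3 - 84x^2 + 2352x - 22408

Set β = α - 28 = ∛(456), so β^3 = 456. Then (α - 28)^3 - 456 = 0, i.e. α is a root of g(x) = (x - 28)^3 - 456 = x^3 - 84x^2 + 2352x - 22408. Since g(x) = h(x - 28) where h(x) = x^3 - 456, and h is irreducible over Q (because 456 is not a perfect cube, so h has no rational root, and a monic cubic with no rational root is irreducible), g is also irreducible (irreducibility is preserved under the substitution x → x - 28). Hence m_α(x) = x^3 - 84x^2 + 2352x - 22408.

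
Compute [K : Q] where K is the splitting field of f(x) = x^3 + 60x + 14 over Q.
[K : Q] = 6

By the rational root test, any rational root of the monic integer polynomial f(x) = x^3 + 60x + 14 must be an integer dividing the constant term 14, i.e. one of ±{1, 2, 7, 14}. Evaluating: f(1) = 75, f(-1) = -47, f(2) = 142, f(-2) = -114, f(7) = 777, f(-7) = -749, f(14) = 3598, f(-14) = -3570; none is 0, so f has no rational root and is therefore irreducible over Q (a cubic with no linear factor over a field is irreducible). For an irreducible cubic, the Galois group is A_3 or S_3 according as the discriminant disc(f) = -4a^3 - 27b^2 = -4·(60)^3 - 27·(14)^2 = -869292 is or is not a square in Q. Here disc(f) = -869292 is not a perfect square in Q, so the Galois group of f over Q is not contained in A_3 and must be all of S_3. The splitting field has degree |S_3| = 6 over Q, so [K : Q] = 6.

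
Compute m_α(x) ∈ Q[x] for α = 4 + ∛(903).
m_α(x) = x^3 - 12x^2 + 48x - 967

Set β = α - 4 = ∛(903), so β^3 = 903. Then (α - 4)^3 - 903 = 0, i.e. α is a root of g(x) = (x - 4)^3 - 903 = x^3 - 12x^2 + 48x - 967. Since g(x) = h(x - 4) where h(x) = x^3 - 903, and h is irreducible over Q (because 903 is not a perfect cube, so h has no rational root, and a monic cubic with no rational root is irreducible), g is also irreducible (irreducibility is preserved under the substitution x → x - 4). Hence m_α(x) = x^3 - 12x^2 + 48x - 967.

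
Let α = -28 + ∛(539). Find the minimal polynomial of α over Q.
m_α(x) = x^3 + 84x^2 + 2352x + 21413

Set β = α + 28 = ∛(539), so β^3 = 539. Then (α + 28)^3 - 539 = 0, i.e. α is a root of g(x) = (x + 28)^3 - 539 = x^3 + 84x^2 + 2352x + 21413. Since g(x) = h(x + 28) where h(x) = x^3 - 539, and h is irreducible over Q (because 539 is not a perfect cube, so h has no rational root, and a monic cubic with no rational root is irreducible), g is also irreducible (irreducibility is preserved under the substitution x → x + 28). Hence m_α(x) = x^3 + 84x^2 + 2352x + 21413.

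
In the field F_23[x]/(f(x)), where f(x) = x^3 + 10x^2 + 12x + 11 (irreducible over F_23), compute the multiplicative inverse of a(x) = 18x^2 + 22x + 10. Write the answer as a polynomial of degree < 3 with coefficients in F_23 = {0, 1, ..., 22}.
a(x)^(-1) ≡ 5x^2 + 12x + 15 (mod f(x))

Since f is irreducible over F_23, F_23[x]/(f) is a field and a(x) ≠ 0 has an inverse. Apply the extended Euclidean algorithm to f(x) and a(x) in F_23[x]: f(x) = (9x + 10)·a(x) + (x + 3);  a(x) = (18x + 14)·(x + 3) + (14). The last nonzero remainder is the constant 14 = gcd(f, a) in F_23. Back-substituting through the division chain expresses 14 = s(x)·a(x) + t(x)·f(x) with s(x) ≡ x^2 + 7x + 3 (mod f), so (x^2 + 7x + 3)·a(x) ≡ 14 (mod f). Multiplying by 14^(-1) ≡ 5 in F_23 gives a(x)^(-1) ≡ 5·(x^2 + 7x + 3) ≡ 5x^2 + 12x + 15 (mod f). Check: (18x^2 + 22x + 10)·(5x^2 + 12x + 15) = 21x^4 + 4x^3 + 9x^2 + 13x + 12 ≡ 1 (mod x^3 + 10x^2 + 12x + 11).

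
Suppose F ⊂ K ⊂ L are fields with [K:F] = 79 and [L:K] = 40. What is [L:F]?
[L:F] = 3160

The tower law says that for any tower of field extensions F ⊂ K ⊂ L with finite degrees, [L:F] = [L:K] · [K:F]. Here this gives [L:F] = 40 · 79 = 3160.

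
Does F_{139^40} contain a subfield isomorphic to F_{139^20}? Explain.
Yes: F_{139^20} is a subfield of F_{139^40}

F_{p^m} embeds in F_{p^n} iff m | n (since F_{p^n} is the splitting field of x^(p^n) - x, and F_{p^m} ⊂ F_{p^n} forces p^n to be a power of p^m, i.e. m | n; conversely if m | n then every root of x^(p^m) - x is a root of x^(p^n) - x). Here 20 | 40 (since 40 = 2·20), so F_{139^20} is a subfield of F_{139^40}, and [F_{139^40} : F_{139^20}] = 40/20 = 2.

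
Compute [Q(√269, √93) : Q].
[Q(√269, √93) : Q] = 4

[Q(√269):Q] = 2 (min poly x^2 - 269, irreducible since 269 is squarefree > 1). For the top step, suppose √93 ∈ Q(√269), say √93 = c + d√269 with c, d ∈ Q. Squaring: 93 = c^2 + 269d^2 + 2cd√269. Since √269 ∉ Q this forces 2cd = 0. If d = 0 then √93 = c ∈ Q, contradicting 93 squarefree > 1. If c = 0 then 93 = 269d^2, so 269·93 = (269d)^2 is a perfect square in Q — but 269·93 = 25017 is not a perfect square (since 269 and 93 are distinct squarefree integers). Contradiction. Hence √93 ∉ Q(√269), so x^2 - 93 stays irreducible over Q(√269) and [Q(√269, √93) : Q(√269)] = 2. By the tower law, [Q(√269, √93) : Q] = 2 · 2 = 4.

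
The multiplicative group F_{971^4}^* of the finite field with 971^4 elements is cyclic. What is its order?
|F_{971^4}^*| = 888949151280

F_{971^4} has 971^4 = 888949151281 elements; its multiplicative group consists of all nonzero elements, so |F_{971^4}^*| = 888949151281 - 1 = 888949151280. (It is cyclic since any finite subgroup of the multiplicative group of a field is cyclic.)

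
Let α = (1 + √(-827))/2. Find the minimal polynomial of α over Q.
m_α(x) = x^2 - x + 207

From 2α - 1 = √(-827), squaring gives (2α - 1)^2 = -827, i.e. 4α^2 - 4α + 1 = -827, so α^2 - α + (1 + 827)/4 = 0. Since -827 ≡ 1 (mod 4), (1 + 827)/4 = 207 ∈ Z. The polynomial x^2 - x + 207 has discriminant 1 - 4·(207) = -827, which is not a perfect square in Q (d = -827 is squarefree and ≠ 1), so x^2 - x + 207 is irreducible over Q. It is the minimal polynomial of α.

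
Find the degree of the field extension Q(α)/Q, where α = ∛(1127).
[Q(α):Q] = 3

The minimal polynomial of α is x^3 - 1127, irreducible over Q since 1127 is not a perfect cube (so x^3 - 1127 has no rational root). Hence [Q(α):Q] = deg(m_α) = 3.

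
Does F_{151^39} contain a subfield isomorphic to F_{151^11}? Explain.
No: F_{151^11} is not a subfield of F_{151^39}

F_{p^m} embeds in F_{p^n} iff m | n. Here 11 ∤ 39 (since 39 = 3·11 + 6 with remainder 6 ≠ 0), so F_{151^11} is not a subfield of F_{151^39}. Equivalently: if it were, the tower law would give 11 = [F_{151^11}:F_151] dividing [F_{151^39}:F_151] = 39, contradiction.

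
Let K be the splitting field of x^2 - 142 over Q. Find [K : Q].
[K : Q] = 2

f(x) = x^2 - 142 factors as (x - √142)(x + √142). The splitting field is K = Q(√142). Since 142 is squarefree and > 1, it is not a perfect square, so x^2 - 142 is irreducible over Q and [Q(√142) : Q] = 2. Hence [K : Q] = 2.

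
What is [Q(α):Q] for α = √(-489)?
[Q(α):Q] = 2

[Q(α):Q] equals the degree of the minimal polynomial of α. Here α^2 = -489 and x^2 + 489 is irreducible (d = -489 is squarefree, ≠ 1, hence not a square), so deg(m_α) = 2. Thus [Q(α):Q] = 2.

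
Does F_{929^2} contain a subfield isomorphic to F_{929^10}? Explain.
No: F_{929^10} is not a subfield of F_{929^2}

F_{p^m} embeds in F_{p^n} iff m | n. Here 10 ∤ 2 (since 2 = 0·10 + 2 with remainder 2 ≠ 0), so F_{929^10} is not a subfield of F_{929^2}. Equivalently: if it were, the tower law would give 10 = [F_{929^10}:F_929] dividing [F_{929^2}:F_929] = 2, contradiction.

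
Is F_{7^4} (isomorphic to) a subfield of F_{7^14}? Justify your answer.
No: F_{7^4} is not a subfield of F_{7^14}

F_{p^m} embeds in F_{p^n} iff m | n. Here 4 ∤ 14 (since 14 = 3·4 + 2 with remainder 2 ≠ 0), so F_{7^4} is not a subfield of F_{7^14}. Equivalently: if it were, the tower law would give 4 = [F_{7^4}:F_7] dividing [F_{7^14}:F_7] = 14, contradiction.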